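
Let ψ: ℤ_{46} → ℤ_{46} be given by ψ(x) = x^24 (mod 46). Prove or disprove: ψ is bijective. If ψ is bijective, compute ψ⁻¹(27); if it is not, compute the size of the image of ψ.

24

ψ(22): Repeated squaring mod 46: 22^1 ≡ 22, 22^2 ≡ 22² = 484 ≡ 24, 22^4 ≡ 24² = 576 ≡ 24, 22^8 ≡ 24² = 576 ≡ 24, 22^16 ≡ 24² = 576 ≡ 24. Since 24 = 16 + 8, 22^24 ≡ 24·24: 24·24 = 576 ≡ 24. So 22^24 ≡ 24 (mod 46).
ψ(24): Repeated squaring mod 46: 24^1 ≡ 24, 24^2 ≡ 24² = 576 ≡ 24, 24^4 ≡ 24² = 576 ≡ 24, 24^8 ≡ 24² = 576 ≡ 24, 24^16 ≡ 24² = 576 ≡ 24. Since 24 = 16 + 8, 24^24 ≡ 24·24: 24·24 = 576 ≡ 24. So 24^24 ≡ 24 (mod 46).
So ψ(22) = ψ(24) = 24 while 22 ≠ 24, thus ψ is not injective, hence not bijective.
Since ψ is not bijective, we determine |image(ψ)|. Computing x^24 mod 46 for each x (by repeated squaring, reducing mod 46 at every step), the values ψ(0), ψ(1), …, ψ(45) are: 0, 1, 4, 9, 16, 25, 36, 3, 18, 35, 8, 29, 6, 31, 12, 41, 26, 13, 2, 39, 32, 27, 24, 23, 24, 27, 32, 39, 2, 13, 26, 41, 12, 31, 6, 29, 8, 35, 18, 3, 36, 25, 16, 9, 4, 1.
The distinct values are {0, 1, 2, 3, 4, 6, 8, 9, 12, 13, 16, 18, 23, 24, 25, 26, 27, 29, 31, 32, 35, 36, 39, 41}; there are 24 of them.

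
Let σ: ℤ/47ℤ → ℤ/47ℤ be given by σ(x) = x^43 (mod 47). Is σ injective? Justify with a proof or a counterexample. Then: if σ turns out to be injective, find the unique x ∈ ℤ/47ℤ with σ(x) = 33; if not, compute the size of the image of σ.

20

Since 47 is prime, the nonzero elements of ℤ/47ℤ form a cyclic group of order 46.
As gcd(43, 46) = 1, raising to the 43rd power is a bijection on this group: if x_1^43 ≡ x_2^43 then (x_1x_2^{−1})^43 = 1, and the only element of order dividing gcd(43, 46) = 1 is 1, so x_1 = x_2.
With σ(0) = 0 this makes σ injective on all of ℤ/47ℤ, hence bijective (finite equal-size domain and codomain). In particular σ is injective.
Since σ is injective, we find the preimage of 33. The inverse of x ↦ x^43 on (ℤ/47ℤ)^× is x ↦ x^15, because 43·15 = 645 = 14·46 + 1 ≡ 1 (mod 46) and x^{46} = 1 for x ≠ 0 (Fermat). So σ⁻¹(33) = 33^15 mod 47.
Repeated squaring mod 47: 33^1 ≡ 33, 33^2 ≡ 33² = 1089 ≡ 8, 33^4 ≡ 8² = 64 ≡ 17, 33^8 ≡ 17² = 289 ≡ 7. Since 15 = 8 + 4 + 2 + 1, 33^15 ≡ 7·17·8·33: 7·17 = 119 ≡ 25, then 25·8 = 200 ≡ 12, then 12·33 = 396 ≡ 20. So 33^15 ≡ 20 (mod 47).
Hence σ⁻¹(33) = 20.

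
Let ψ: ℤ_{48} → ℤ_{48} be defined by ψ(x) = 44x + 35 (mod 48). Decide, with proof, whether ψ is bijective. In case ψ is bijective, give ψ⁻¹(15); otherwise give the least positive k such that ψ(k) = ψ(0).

We have gcd(44, 48) = 4 > 1. Taking a = 0 and b = 12: ψ(0) = 35 and ψ(12) = 44·12 + 35 = 563 ≡ 35 (mod 48).
So ψ(0) = ψ(12) while 0 ≠ 12, hence ψ is not injective, hence not bijective.
Since ψ is not bijective, we find the least positive k with ψ(k) = ψ(0): this means 44k ≡ 0 (mod 48), i.e. 48 ∣ 44k. Since gcd(44, 48) = 4, dividing through by 4 this holds exactly when 12 ∣ 11k, and as gcd(11, 12) = 1, exactly when 12 ∣ k.
The smallest positive such k is 12.

12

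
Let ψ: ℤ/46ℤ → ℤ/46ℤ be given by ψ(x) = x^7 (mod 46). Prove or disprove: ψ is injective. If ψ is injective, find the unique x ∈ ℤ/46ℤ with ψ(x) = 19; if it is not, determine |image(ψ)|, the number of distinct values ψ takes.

Computing x^7 mod 46 for each x (by repeated squaring, reducing mod 46 at every step), the values ψ(0), ψ(1), …, ψ(45) are: 0, 1, 36, 25, 8, 17, 26, 5, 12, 27, 14, 7, 16, 9, 42, 11, 18, 43, 6, 15, 44, 33, 22, 23, 24, 13, 2, 31, 40, 3, 28, 35, 4, 37, 30, 39, 32, 19, 34, 41, 20, 29, 38, 21, 10, 45.
Every element of ℤ/46ℤ appears exactly once in this list, so ψ is a bijection, and in particular injective.
Since ψ is injective, we read off the preimage of 19 from the same table: ψ(37) = 19, so ψ⁻¹(19) = 37.

37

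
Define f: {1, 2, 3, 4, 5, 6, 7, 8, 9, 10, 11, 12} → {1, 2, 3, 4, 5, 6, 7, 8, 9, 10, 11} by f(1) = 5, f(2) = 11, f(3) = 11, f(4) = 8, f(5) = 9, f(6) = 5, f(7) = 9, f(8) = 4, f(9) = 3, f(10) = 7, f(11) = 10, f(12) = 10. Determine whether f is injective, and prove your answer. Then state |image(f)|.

8

f(2) = 11 = f(3) with 2 ≠ 3, so f is not injective.
The image of f is {3, 4, 5, 7, 8, 9, 10, 11}, which has 8 elements.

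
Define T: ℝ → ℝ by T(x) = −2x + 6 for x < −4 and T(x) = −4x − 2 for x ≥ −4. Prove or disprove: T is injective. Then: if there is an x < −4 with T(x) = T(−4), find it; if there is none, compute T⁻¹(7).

Both pieces are strictly decreasing (slopes −2 and −4), so each is injective on its own interval.
The left piece maps (−∞, −4) onto (14, ∞); the right piece maps [−4, ∞) onto (−∞, 14].
These images are disjoint, so no value is attained by both pieces. Thus T is injective.
Because the two images are disjoint, no x < −4 has T(x) = T(−4), so we compute T⁻¹(7): 7 lies in (−∞, 14], so solve −4x − 2 = 7: x = (7 + 2)/(−4) = −9/4.

-9/4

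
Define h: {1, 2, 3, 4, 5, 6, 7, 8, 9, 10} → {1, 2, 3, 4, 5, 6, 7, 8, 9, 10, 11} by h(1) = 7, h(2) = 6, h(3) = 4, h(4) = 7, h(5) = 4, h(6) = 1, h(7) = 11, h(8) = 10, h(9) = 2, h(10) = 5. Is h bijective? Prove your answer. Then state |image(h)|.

h(1) = 7 = h(4) with 1 ≠ 4, so h is not injective, hence not bijective.
The image of h is {1, 2, 4, 5, 6, 7, 10, 11}, which has 8 elements.

8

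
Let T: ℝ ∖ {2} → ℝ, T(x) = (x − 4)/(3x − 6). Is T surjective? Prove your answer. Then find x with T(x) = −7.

23/11

If T(x) = 1/3, cross-multiplying gives 3(x − 4) = 1(3x − 6), which simplifies to −12 = −6 — false.  So 1/3 has no preimage and T is not surjective.
Solving T(x) = −7: cross-multiplying gives x − 4 = −7(3x − 6), which rearranges to 22x = 46, so x = 23/11.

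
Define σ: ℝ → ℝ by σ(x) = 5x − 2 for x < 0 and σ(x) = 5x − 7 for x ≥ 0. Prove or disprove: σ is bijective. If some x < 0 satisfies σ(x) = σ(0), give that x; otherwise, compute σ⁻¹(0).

Both pieces are strictly increasing (slopes 5 and 5), so each is injective on its own interval.
The left piece maps (−∞, 0) onto (−∞, −2); the right piece maps [0, ∞) onto [−7, ∞).
These images overlap. In particular σ(0) = −7 (right piece), and solving 5x − 2 = −7 on the left piece gives x = −1 < 0.
So σ(−1) = σ(0) with −1 ≠ 0, and σ is not injective, hence not bijective. This x = −1 is the requested value below 0.

-1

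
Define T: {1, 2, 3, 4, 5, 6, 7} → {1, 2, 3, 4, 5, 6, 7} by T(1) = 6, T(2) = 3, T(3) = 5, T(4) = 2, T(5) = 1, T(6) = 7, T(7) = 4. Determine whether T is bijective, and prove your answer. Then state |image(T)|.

7

The values 6, 3, 5, 2, 1, 7, 4 are a permutation of {1, 2, 3, 4, 5, 6, 7}: each element appears exactly once.
So T is injective and surjective, hence bijective.
The image of T is {1, 2, 3, 4, 5, 6, 7}, which has 7 elements.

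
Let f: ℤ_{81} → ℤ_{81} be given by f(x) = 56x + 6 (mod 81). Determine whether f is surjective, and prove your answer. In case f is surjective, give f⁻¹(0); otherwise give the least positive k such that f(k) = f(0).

Since gcd(56, 81) = 1, 56 is invertible modulo 81. Euclid's algorithm: 81 = 1·56 + 25, 56 = 2·25 + 6, 25 = 4·6 + 1; back-substituting gives 1 = 68·56 − 47·81, so 56⁻¹ ≡ 68 (mod 81).
Then y ↦ 68(y − 6) is a two-sided inverse to f, so every y ∈ ℤ_{81} has a preimage.
Hence f is surjective.
Since f is surjective, we find f⁻¹(0): we need 56x ≡ 0 − 6 ≡ 75 (mod 81). Using 56⁻¹ = 68: x ≡ 68·75 = 5100 = 62·81 + 78, so x = 78.
Check: f(78) = 56·78 + 6 = 4374 = 54·81 + 0 ≡ 0 (mod 81).

78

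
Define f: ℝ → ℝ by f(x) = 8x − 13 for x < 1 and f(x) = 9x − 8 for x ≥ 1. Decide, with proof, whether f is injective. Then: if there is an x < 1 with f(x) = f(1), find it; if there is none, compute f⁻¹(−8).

Both pieces are strictly increasing (slopes 8 and 9), so each is injective on its own interval.
The left piece maps (−∞, 1) onto (−∞, −5); the right piece maps [1, ∞) onto [1, ∞).
These images are disjoint, so no value is attained by both pieces. Therefore f is injective.
Because the two images are disjoint, no x < 1 has f(x) = f(1), so we compute f⁻¹(−8): −8 lies in (−∞, −5), so solve 8x − 13 = −8: x = (−8 + 13)/8 = 5/8.

5/8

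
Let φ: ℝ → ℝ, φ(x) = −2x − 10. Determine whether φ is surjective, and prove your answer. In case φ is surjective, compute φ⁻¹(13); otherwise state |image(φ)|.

Recall: φ is surjective if every y in the codomain equals φ(x) for some x in the domain.
For any y ∈ ℝ, x = (y + 10)/(−2) satisfies φ(x) = y.
Therefore φ is surjective.
Since φ is surjective, we compute φ⁻¹(13) = (13 + 10)/(−2) = −23/2.

-23/2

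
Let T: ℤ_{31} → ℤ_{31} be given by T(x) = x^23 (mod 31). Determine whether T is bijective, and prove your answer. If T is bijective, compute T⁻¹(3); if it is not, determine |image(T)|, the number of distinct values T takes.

22

Since 31 is prime, the nonzero elements of ℤ_{31} form a cyclic group of order 30.
As gcd(23, 30) = 1, raising to the 23rd power is a bijection on this group: if a^23 ≡ b^23 then (ab^{−1})^23 = 1, and the only element of order dividing gcd(23, 30) = 1 is 1, so a = b.
With T(0) = 0 this makes T injective on all of ℤ_{31}, hence bijective (finite equal-size domain and codomain). In particular T is bijective.
Since T is bijective, we find the preimage of 3. The inverse of x ↦ x^23 on (ℤ_{31})^× is x ↦ x^17, because 23·17 = 391 = 13·30 + 1 ≡ 1 (mod 30) and x^{30} = 1 for x ≠ 0 (Fermat). So T⁻¹(3) = 3^17 mod 31.
Repeated squaring mod 31: 3^1 ≡ 3, 3^2 ≡ 3² = 9, 3^4 ≡ 9² = 81 ≡ 19, 3^8 ≡ 19² = 361 ≡ 20, 3^16 ≡ 20² = 400 ≡ 28. Since 17 = 16 + 1, 3^17 ≡ 28·3: 28·3 = 84 ≡ 22. So 3^17 ≡ 22 (mod 31).
Hence T⁻¹(3) = 22.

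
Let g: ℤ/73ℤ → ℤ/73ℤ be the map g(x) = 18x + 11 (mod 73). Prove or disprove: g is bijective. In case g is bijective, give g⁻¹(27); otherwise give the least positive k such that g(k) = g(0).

By definition, g is injective when g(u) = g(v) forces u = v.
If g(u) = g(v), then 18u ≡ 18v (mod 73). Because gcd(18, 73) = 1, we may cancel 18 to get u ≡ v (mod 73).
We now compute 18⁻¹ mod 73 explicitly. Euclid's algorithm: 73 = 4·18 + 1; back-substituting gives 1 = 69·18 − 17·73, so 18⁻¹ ≡ 69 (mod 73).
Then y ↦ 69(y − 11) is a two-sided inverse to g, so every y ∈ ℤ/73ℤ has a preimage.
Hence g is bijective.
Since g is bijective, we find g⁻¹(27): we need 18x ≡ 27 − 11 ≡ 16 (mod 73). Using 18⁻¹ = 69: x ≡ 69·16 = 1104 = 15·73 + 9, so x = 9.
Check: g(9) = 18·9 + 11 = 173 = 2·73 + 27 ≡ 27 (mod 73).

9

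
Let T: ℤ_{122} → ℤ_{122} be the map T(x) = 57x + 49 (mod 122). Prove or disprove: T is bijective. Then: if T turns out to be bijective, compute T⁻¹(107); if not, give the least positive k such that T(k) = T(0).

16

Recall: T is injective when T(x_1) = T(x_2) forces x_1 = x_2.
Suppose T(x_1) = T(x_2) in ℤ_{122}. Then 57x_1 + 49 ≡ 57x_2 + 49 (mod 122), hence 57(x_1 − x_2) ≡ 0 (mod 122).
Since gcd(57, 122) = 1, 57 is invertible modulo 122, so x_1 − x_2 ≡ 0 (mod 122), i.e. x_1 = x_2.
We now compute 57⁻¹ mod 122 explicitly. Euclid's algorithm: 122 = 2·57 + 8, 57 = 7·8 + 1; back-substituting gives 1 = 15·57 − 7·122, so 57⁻¹ ≡ 15 (mod 122).
Then y ↦ 15(y − 49) is a two-sided inverse to T, so every y ∈ ℤ_{122} has a preimage.
So T is bijective.
Since T is bijective, we find T⁻¹(107): we need 57x ≡ 107 − 49 ≡ 58 (mod 122). Using 57⁻¹ = 15: x ≡ 15·58 = 870 = 7·122 + 16, so x = 16.
Check: T(16) = 57·16 + 49 = 961 = 7·122 + 107 ≡ 107 (mod 122).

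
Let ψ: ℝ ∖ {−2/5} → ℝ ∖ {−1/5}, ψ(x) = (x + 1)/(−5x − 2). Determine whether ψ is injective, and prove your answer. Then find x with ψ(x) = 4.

-3/7

Suppose ψ(a) = ψ(b). Cross-multiplying: (a + 1)(−5b − 2) = (b + 1)(−5a − 2).
Expanding both sides and cancelling the symmetric terms leaves 3·(a − b) = 0. Since 3 ≠ 0, a = b. Thus ψ is injective.
Solving ψ(x) = 4: cross-multiplying gives x + 1 = 4(−5x − 2), which rearranges to 21x = −9, so x = −3/7.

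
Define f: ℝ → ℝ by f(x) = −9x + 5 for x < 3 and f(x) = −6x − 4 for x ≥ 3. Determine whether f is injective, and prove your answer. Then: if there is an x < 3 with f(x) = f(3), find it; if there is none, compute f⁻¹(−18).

23/9

Both pieces are strictly decreasing (slopes −9 and −6), so each is injective on its own interval.
The left piece maps (−∞, 3) onto (−22, ∞); the right piece maps [3, ∞) onto (−∞, −22].
These images are disjoint, so no value is attained by both pieces. Therefore f is injective.
Because the two images are disjoint, no x < 3 has f(x) = f(3), so we compute f⁻¹(−18): −18 lies in (−22, ∞), so solve −9x + 5 = −18: x = (−18 − 5)/(−9) = 23/9.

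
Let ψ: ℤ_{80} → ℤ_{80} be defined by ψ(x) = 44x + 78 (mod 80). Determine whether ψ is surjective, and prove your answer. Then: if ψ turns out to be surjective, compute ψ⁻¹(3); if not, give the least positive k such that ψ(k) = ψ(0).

20

Since gcd(44, 80) = 4, we have 44x ≡ 0 (mod 4) for all x, so ψ(x) ≡ 2 (mod 4).
But 0 ≢ 2 (mod 4), so 0 ∈ ℤ_{80} has no preimage. Therefore ψ is not surjective.
Since ψ is not surjective, we find the least positive k with ψ(k) = ψ(0): this means 44k ≡ 0 (mod 80), i.e. 80 ∣ 44k. Since gcd(44, 80) = 4, dividing through by 4 this holds exactly when 20 ∣ 11k, and as gcd(11, 20) = 1, exactly when 20 ∣ k.
The smallest positive such k is 20.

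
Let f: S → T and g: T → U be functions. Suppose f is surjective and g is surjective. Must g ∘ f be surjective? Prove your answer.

surjective

Let c ∈ U. Since g is surjective, there is b ∈ T with g(b) = c. Since f is surjective, there is a ∈ S with f(a) = b.
Then (g ∘ f)(a) = g(b) = c. Therefore g ∘ f is surjective.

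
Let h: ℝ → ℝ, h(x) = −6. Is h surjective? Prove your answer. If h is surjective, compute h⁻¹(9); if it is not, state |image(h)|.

h(x) = −6 for all x, so −5 has no preimage and h is not surjective.
Since h is not surjective, we state |image(h)|: the image of h is {−6}, which has 1 element.

1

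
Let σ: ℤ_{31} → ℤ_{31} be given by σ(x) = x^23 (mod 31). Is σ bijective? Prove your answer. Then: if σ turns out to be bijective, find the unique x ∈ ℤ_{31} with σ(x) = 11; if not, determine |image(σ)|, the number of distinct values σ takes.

Since 31 is prime, the nonzero elements of ℤ_{31} form a cyclic group of order 30.
As gcd(23, 30) = 1, raising to the 23rd power is a bijection on this group: if u^23 ≡ v^23 then (uv^{−1})^23 = 1, and the only element of order dividing gcd(23, 30) = 1 is 1, so u = v.
With σ(0) = 0 this makes σ injective on all of ℤ_{31}, hence bijective (finite equal-size domain and codomain). In particular σ is bijective.
Since σ is bijective, we find the preimage of 11. The inverse of x ↦ x^23 on (ℤ_{31})^× is x ↦ x^17, because 23·17 = 391 = 13·30 + 1 ≡ 1 (mod 30) and x^{30} = 1 for x ≠ 0 (Fermat). So σ⁻¹(11) = 11^17 mod 31.
Repeated squaring mod 31: 11^1 ≡ 11, 11^2 ≡ 11² = 121 ≡ 28, 11^4 ≡ 28² = 784 ≡ 9, 11^8 ≡ 9² = 81 ≡ 19, 11^16 ≡ 19² = 361 ≡ 20. Since 17 = 16 + 1, 11^17 ≡ 20·11: 20·11 = 220 ≡ 3. So 11^17 ≡ 3 (mod 31).
Hence σ⁻¹(11) = 3.

3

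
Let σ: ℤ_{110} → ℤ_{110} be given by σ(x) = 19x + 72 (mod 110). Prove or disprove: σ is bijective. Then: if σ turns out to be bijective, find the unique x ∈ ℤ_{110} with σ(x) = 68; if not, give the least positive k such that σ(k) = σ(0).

By definition, σ is injective when σ(x_1) = σ(x_2) forces x_1 = x_2.
Suppose σ(x_1) = σ(x_2) in ℤ_{110}. Then 19x_1 + 72 ≡ 19x_2 + 72 (mod 110), therefore 19(x_1 − x_2) ≡ 0 (mod 110).
Since gcd(19, 110) = 1, 19 is invertible modulo 110, hence x_1 − x_2 ≡ 0 (mod 110), i.e. x_1 = x_2.
We now compute 19⁻¹ mod 110 explicitly. Euclid's algorithm: 110 = 5·19 + 15, 19 = 1·15 + 4, 15 = 3·4 + 3, 4 = 1·3 + 1; back-substituting gives 1 = 29·19 − 5·110, so 19⁻¹ ≡ 29 (mod 110).
Then y ↦ 29(y − 72) is a two-sided inverse to σ, so every y ∈ ℤ_{110} has a preimage.
Thus σ is bijective.
Since σ is bijective, we find σ⁻¹(68): we need 19x ≡ 68 − 72 ≡ 106 (mod 110). Using 19⁻¹ = 29: x ≡ 29·106 = 3074 = 27·110 + 104, so x = 104.
Check: σ(104) = 19·104 + 72 = 2048 = 18·110 + 68 ≡ 68 (mod 110).

104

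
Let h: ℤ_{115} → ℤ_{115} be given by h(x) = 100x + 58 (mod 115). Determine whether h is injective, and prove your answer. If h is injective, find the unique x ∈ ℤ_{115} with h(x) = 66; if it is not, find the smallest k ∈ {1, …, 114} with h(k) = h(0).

Recall: h is injective when h(s) = h(t) forces s = t.
We have gcd(100, 115) = 5 > 1. Taking s = 0 and t = 23: h(0) = 58 and h(23) = 100·23 + 58 = 2358 ≡ 58 (mod 115).
So h(0) = h(23) while 0 ≠ 23, so h is not injective.
Since h is not injective, we find the least positive k with h(k) = h(0): this means 100k ≡ 0 (mod 115), i.e. 115 ∣ 100k. Since gcd(100, 115) = 5, dividing through by 5 this holds exactly when 23 ∣ 20k, and as gcd(20, 23) = 1, exactly when 23 ∣ k.
The smallest positive such k is 23.

23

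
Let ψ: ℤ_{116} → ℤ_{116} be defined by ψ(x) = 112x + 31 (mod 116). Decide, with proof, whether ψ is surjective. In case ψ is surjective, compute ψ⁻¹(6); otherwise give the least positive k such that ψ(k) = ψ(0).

29

Recall that surjectivity means every element of the codomain has a preimage under ψ.
Since gcd(112, 116) = 4, we have 112x ≡ 0 (mod 4) for all x, so ψ(x) ≡ 3 (mod 4).
But 0 ≢ 3 (mod 4), so 0 ∈ ℤ_{116} has no preimage. Therefore ψ is not surjective.
Since ψ is not surjective, we find the least positive k with ψ(k) = ψ(0): this means 112k ≡ 0 (mod 116), i.e. 116 ∣ 112k. Since gcd(112, 116) = 4, dividing through by 4 this holds exactly when 29 ∣ 28k, and as gcd(28, 29) = 1, exactly when 29 ∣ k.
The smallest positive such k is 29.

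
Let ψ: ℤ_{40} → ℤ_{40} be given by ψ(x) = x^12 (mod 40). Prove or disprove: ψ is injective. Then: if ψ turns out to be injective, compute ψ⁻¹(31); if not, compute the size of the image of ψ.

ψ(1) = 1^12 = 1.
ψ(3): Repeated squaring mod 40: 3^1 ≡ 3, 3^2 ≡ 3² = 9, 3^4 ≡ 9² = 81 ≡ 1, 3^8 ≡ 1² = 1. Since 12 = 8 + 4, 3^12 ≡ 1·1: 1·1 = 1. So 3^12 ≡ 1 (mod 40).
So ψ(1) = ψ(3) = 1 while 1 ≠ 3, so ψ is not injective.
Since ψ is not injective, we determine |image(ψ)|. Computing x^12 mod 40 for each x (by repeated squaring, reducing mod 40 at every step), the values ψ(0), ψ(1), …, ψ(39) are: 0, 1, 16, 1, 16, 25, 16, 1, 16, 1, 0, 1, 16, 1, 16, 25, 16, 1, 16, 1, 0, 1, 16, 1, 16, 25, 16, 1, 16, 1, 0, 1, 16, 1, 16, 25, 16, 1, 16, 1.
The distinct values are {0, 1, 16, 25}; there are 4 of them.

4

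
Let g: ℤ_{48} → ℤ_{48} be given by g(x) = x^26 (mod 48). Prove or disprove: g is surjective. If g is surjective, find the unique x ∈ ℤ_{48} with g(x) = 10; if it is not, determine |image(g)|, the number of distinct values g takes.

6

g(2): Repeated squaring mod 48: 2^1 ≡ 2, 2^2 ≡ 2² = 4, 2^4 ≡ 4² = 16, 2^8 ≡ 16² = 256 ≡ 16, 2^16 ≡ 16² = 256 ≡ 16. Since 26 = 16 + 8 + 2, 2^26 ≡ 16·16·4: 16·16 = 256 ≡ 16, then 16·4 = 64 ≡ 16. So 2^26 ≡ 16 (mod 48).
g(4): Repeated squaring mod 48: 4^1 ≡ 4, 4^2 ≡ 4² = 16, 4^4 ≡ 16² = 256 ≡ 16, 4^8 ≡ 16² = 256 ≡ 16, 4^16 ≡ 16² = 256 ≡ 16. Since 26 = 16 + 8 + 2, 4^26 ≡ 16·16·16: 16·16 = 256 ≡ 16, then 16·16 = 256 ≡ 16. So 4^26 ≡ 16 (mod 48).
So g(2) = g(4) = 16 while 2 ≠ 4, therefore g is not injective.
A non-injective map from the 48-element set ℤ_{48} to itself takes at most 47 distinct values, so it cannot be surjective. Hence g is not surjective.
Since g is not surjective, we determine |image(g)|. Computing x^26 mod 48 for each x (by repeated squaring, reducing mod 48 at every step), the values g(0), g(1), …, g(47) are: 0, 1, 16, 9, 16, 25, 0, 1, 16, 33, 16, 25, 0, 25, 16, 33, 16, 1, 0, 25, 16, 9, 16, 1, 0, 1, 16, 9, 16, 25, 0, 1, 16, 33, 16, 25, 0, 25, 16, 33, 16, 1, 0, 25, 16, 9, 16, 1.
The distinct values are {0, 1, 9, 16, 25, 33}; there are 6 of them.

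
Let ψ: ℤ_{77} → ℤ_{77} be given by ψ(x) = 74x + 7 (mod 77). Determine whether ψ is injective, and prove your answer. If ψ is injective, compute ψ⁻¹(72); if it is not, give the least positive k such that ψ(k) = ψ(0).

By definition, injectivity means: for all u, v in the domain, ψ(u) = ψ(v) implies u = v.
Suppose ψ(u) = ψ(v) in ℤ_{77}. Then 74u + 7 ≡ 74v + 7 (mod 77), therefore 74(u − v) ≡ 0 (mod 77).
Since gcd(74, 77) = 1, 74 is invertible modulo 77, thus u − v ≡ 0 (mod 77), i.e. u = v.
Therefore ψ is injective.
We now compute 74⁻¹ mod 77 explicitly. Euclid's algorithm: 77 = 1·74 + 3, 74 = 24·3 + 2, 3 = 1·2 + 1; back-substituting gives 1 = 51·74 − 49·77, so 74⁻¹ ≡ 51 (mod 77).
Since ψ is injective, we compute ψ⁻¹(72): solve 74x + 7 ≡ 72 (mod 77), i.e. 74x ≡ 65 (mod 77).
Multiplying by 74⁻¹ = 51 gives x ≡ 51·65 = 3315 = 43·77 + 4 ≡ 4 (mod 77).
Check: ψ(4) = 74·4 + 7 = 303 = 3·77 + 72 ≡ 72 (mod 77).

4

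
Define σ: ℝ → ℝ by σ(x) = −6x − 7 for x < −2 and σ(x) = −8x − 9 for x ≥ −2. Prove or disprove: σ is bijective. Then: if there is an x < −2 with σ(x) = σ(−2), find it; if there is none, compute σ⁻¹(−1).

-7/3

Both pieces are strictly decreasing (slopes −6 and −8), so each is injective on its own interval.
The left piece maps (−∞, −2) onto (5, ∞); the right piece maps [−2, ∞) onto (−∞, 7].
These images overlap. In particular σ(−2) = 7 (right piece), and solving −6x − 7 = 7 on the left piece gives x = −7/3 < −2.
So σ(−7/3) = σ(−2) with −7/3 ≠ −2, and σ is not injective, hence not bijective. This x = −7/3 is the requested value below −2.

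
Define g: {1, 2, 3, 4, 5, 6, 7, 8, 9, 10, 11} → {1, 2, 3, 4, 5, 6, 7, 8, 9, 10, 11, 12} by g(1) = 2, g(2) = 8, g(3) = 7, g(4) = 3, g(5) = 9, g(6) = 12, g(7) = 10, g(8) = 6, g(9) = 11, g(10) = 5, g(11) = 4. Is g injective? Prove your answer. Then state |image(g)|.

11

The values g(1), …, g(11) are 2, 8, 7, 3, 9, 12, 10, 6, 11, 5, 4 — all distinct.
So g(s) = g(t) only when s = t, and g is injective.
The image of g is {2, 3, 4, 5, 6, 7, 8, 9, 10, 11, 12}, which has 11 elements.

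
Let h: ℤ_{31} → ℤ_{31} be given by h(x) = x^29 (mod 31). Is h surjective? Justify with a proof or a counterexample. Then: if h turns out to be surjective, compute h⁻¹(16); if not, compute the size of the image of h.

Since 31 is prime, the nonzero elements of ℤ_{31} form a cyclic group of order 30.
As gcd(29, 30) = 1, raising to the 29th power is a bijection on this group: if a^29 ≡ b^29 then (ab^{−1})^29 = 1, and the only element of order dividing gcd(29, 30) = 1 is 1, so a = b.
With h(0) = 0 this makes h injective on all of ℤ_{31}, hence bijective (finite equal-size domain and codomain). In particular h is surjective.
Since h is surjective, we find the preimage of 16. The inverse of x ↦ x^29 on (ℤ_{31})^× is x ↦ x^29, because 29·29 = 841 = 28·30 + 1 ≡ 1 (mod 30) and x^{30} = 1 for x ≠ 0 (Fermat). So h⁻¹(16) = 16^29 mod 31.
Repeated squaring mod 31: 16^1 ≡ 16, 16^2 ≡ 16² = 256 ≡ 8, 16^4 ≡ 8² = 64 ≡ 2, 16^8 ≡ 2² = 4, 16^16 ≡ 4² = 16. Since 29 = 16 + 8 + 4 + 1, 16^29 ≡ 16·4·2·16: 16·4 = 64 ≡ 2, then 2·2 = 4, then 4·16 = 64 ≡ 2. So 16^29 ≡ 2 (mod 31).
Hence h⁻¹(16) = 2.

2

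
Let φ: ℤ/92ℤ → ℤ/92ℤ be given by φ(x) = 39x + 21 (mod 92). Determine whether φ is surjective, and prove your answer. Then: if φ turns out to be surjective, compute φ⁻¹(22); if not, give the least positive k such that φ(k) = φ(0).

59

Since gcd(39, 92) = 1, 39 is invertible modulo 92. Euclid's algorithm: 92 = 2·39 + 14, 39 = 2·14 + 11, 14 = 1·11 + 3, 11 = 3·3 + 2, 3 = 1·2 + 1; back-substituting gives 1 = 59·39 − 25·92, so 39⁻¹ ≡ 59 (mod 92).
For any y ∈ ℤ/92ℤ, x = 59(y − 21) mod 92 satisfies φ(x) = 39·59(y − 21) + 21 ≡ y (since 39·59 ≡ 1 mod 92). So every y has a preimage.
So φ is surjective.
Since φ is surjective, we find φ⁻¹(22): we need 39x ≡ 22 − 21 ≡ 1 (mod 92). Using 39⁻¹ = 59: x ≡ 59·1 = 59, so x = 59.
Check: φ(59) = 39·59 + 21 = 2322 = 25·92 + 22 ≡ 22 (mod 92).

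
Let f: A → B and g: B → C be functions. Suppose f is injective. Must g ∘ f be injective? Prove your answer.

No. Take A = B = C = {1, 2, 3}, f = identity (injective), and g(x) = 1 for every x.
Then (g ∘ f)(1) = 1 = (g ∘ f)(3) with 1 ≠ 3, so g ∘ f is not injective.

not injective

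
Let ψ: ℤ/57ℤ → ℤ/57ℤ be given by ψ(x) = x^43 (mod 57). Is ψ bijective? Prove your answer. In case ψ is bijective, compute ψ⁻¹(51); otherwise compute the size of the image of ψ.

Computing x^43 mod 57 for each x (by repeated squaring, reducing mod 57 at every step), the values ψ(0), ψ(1), …, ψ(56) are: 0, 1, 14, 21, 25, 35, 9, 7, 8, 42, 34, 11, 12, 10, 41, 51, 55, 5, 18, 19, 20, 33, 40, 44, 54, 28, 26, 27, 4, 53, 30, 31, 29, 3, 13, 17, 24, 37, 38, 39, 52, 2, 6, 16, 47, 45, 46, 23, 15, 49, 50, 48, 22, 32, 36, 43, 56.
Every element of ℤ/57ℤ appears exactly once in this list, so ψ is a bijection, and in particular bijective.
Since ψ is bijective, we read off the preimage of 51 from the same table: ψ(15) = 51, so ψ⁻¹(51) = 15.

15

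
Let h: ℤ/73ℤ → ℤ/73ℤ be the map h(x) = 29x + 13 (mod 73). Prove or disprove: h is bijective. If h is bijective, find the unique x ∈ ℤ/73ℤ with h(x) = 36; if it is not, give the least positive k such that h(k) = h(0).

31

If h(s) = h(t), then 29s ≡ 29t (mod 73). Because gcd(29, 73) = 1, we may cancel 29 to get s ≡ t (mod 73).
We now compute 29⁻¹ mod 73 explicitly. Euclid's algorithm: 73 = 2·29 + 15, 29 = 1·15 + 14, 15 = 1·14 + 1; back-substituting gives 1 = 68·29 − 27·73, so 29⁻¹ ≡ 68 (mod 73).
For any y ∈ ℤ/73ℤ, x = 68(y − 13) mod 73 satisfies h(x) = 29·68(y − 13) + 13 ≡ y (since 29·68 ≡ 1 mod 73). So every y has a preimage.
So h is bijective.
Since h is bijective, we find h⁻¹(36): we need 29x ≡ 36 − 13 ≡ 23 (mod 73). Using 29⁻¹ = 68: x ≡ 68·23 = 1564 = 21·73 + 31, so x = 31.
Check: h(31) = 29·31 + 13 = 912 = 12·73 + 36 ≡ 36 (mod 73).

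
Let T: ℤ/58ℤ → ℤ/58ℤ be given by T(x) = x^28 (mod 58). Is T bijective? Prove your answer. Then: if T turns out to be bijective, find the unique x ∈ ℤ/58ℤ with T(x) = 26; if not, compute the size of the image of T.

4

T(1) = 1^28 = 1.
T(3): Repeated squaring mod 58: 3^1 ≡ 3, 3^2 ≡ 3² = 9, 3^4 ≡ 9² = 81 ≡ 23, 3^8 ≡ 23² = 529 ≡ 7, 3^16 ≡ 7² = 49. Since 28 = 16 + 8 + 4, 3^28 ≡ 49·7·23: 49·7 = 343 ≡ 53, then 53·23 = 1219 ≡ 1. So 3^28 ≡ 1 (mod 58).
So T(1) = T(3) = 1 while 1 ≠ 3, so T is not injective, hence not bijective.
Since T is not bijective, we determine |image(T)|. Computing x^28 mod 58 for each x (by repeated squaring, reducing mod 58 at every step), the values T(0), T(1), …, T(57) are: 0, 1, 30, 1, 30, 1, 30, 1, 30, 1, 30, 1, 30, 1, 30, 1, 30, 1, 30, 1, 30, 1, 30, 1, 30, 1, 30, 1, 30, 29, 30, 1, 30, 1, 30, 1, 30, 1, 30, 1, 30, 1, 30, 1, 30, 1, 30, 1, 30, 1, 30, 1, 30, 1, 30, 1, 30, 1.
The distinct values are {0, 1, 29, 30}; there are 4 of them.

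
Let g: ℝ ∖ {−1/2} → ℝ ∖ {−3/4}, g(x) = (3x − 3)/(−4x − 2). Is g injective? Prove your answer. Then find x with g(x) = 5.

Suppose g(u) = g(v). Cross-multiplying: (3u − 3)(−4v − 2) = (3v − 3)(−4u − 2).
Expanding both sides and cancelling the symmetric terms leaves −18·(u − v) = 0. Since −18 ≠ 0, u = v. Hence g is injective.
Solving g(x) = 5: cross-multiplying gives 3x − 3 = 5(−4x − 2), which rearranges to 23x = −7, so x = −7/23.

-7/23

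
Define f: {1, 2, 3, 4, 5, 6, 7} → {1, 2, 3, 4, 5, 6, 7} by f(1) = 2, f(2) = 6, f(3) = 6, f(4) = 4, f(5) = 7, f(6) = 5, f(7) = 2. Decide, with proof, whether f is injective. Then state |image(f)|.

5

f(2) = 6 = f(3) with 2 ≠ 3, so f is not injective.
The image of f is {2, 4, 5, 6, 7}, which has 5 elements.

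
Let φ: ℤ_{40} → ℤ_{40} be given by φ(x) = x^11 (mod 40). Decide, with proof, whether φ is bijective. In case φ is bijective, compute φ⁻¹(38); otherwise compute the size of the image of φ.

φ(0) = 0^11 = 0.
φ(10): Repeated squaring mod 40: 10^1 ≡ 10, 10^2 ≡ 10² = 100 ≡ 20, 10^4 ≡ 20² = 400 ≡ 0, 10^8 ≡ 0² = 0. Since 11 = 8 + 2 + 1, 10^11 ≡ 0·20·10: 0·20 = 0, then 0·10 = 0. So 10^11 ≡ 0 (mod 40).
So φ(0) = φ(10) = 0 while 0 ≠ 10, so φ is not injective, hence not bijective.
Since φ is not bijective, we determine |image(φ)|. Computing x^11 mod 40 for each x (by repeated squaring, reducing mod 40 at every step), the values φ(0), φ(1), …, φ(39) are: 0, 1, 8, 27, 24, 5, 16, 23, 32, 9, 0, 11, 8, 37, 24, 15, 16, 33, 32, 19, 0, 21, 8, 7, 24, 25, 16, 3, 32, 29, 0, 31, 8, 17, 24, 35, 16, 13, 32, 39.
The distinct values are {0, 1, 3, 5, 7, 8, 9, 11, 13, 15, 16, 17, 19, 21, 23, 24, 25, 27, 29, 31, 32, 33, 35, 37, 39}; there are 25 of them.

25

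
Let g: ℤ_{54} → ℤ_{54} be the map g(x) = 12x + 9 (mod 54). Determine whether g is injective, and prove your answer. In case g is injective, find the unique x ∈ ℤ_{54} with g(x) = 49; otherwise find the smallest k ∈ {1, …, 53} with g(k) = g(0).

9

By definition, injectivity means: for all s, t in the domain, g(s) = g(t) implies s = t.
We have gcd(12, 54) = 6 > 1. Taking s = 0 and t = 9: g(0) = 9 and g(9) = 12·9 + 9 = 117 ≡ 9 (mod 54).
So g(0) = g(9) while 0 ≠ 9, hence g is not injective.
Since g is not injective, we find the least positive k with g(k) = g(0): this means 12k ≡ 0 (mod 54), i.e. 54 ∣ 12k. Since gcd(12, 54) = 6, dividing through by 6 this holds exactly when 9 ∣ 2k, and as gcd(2, 9) = 1, exactly when 9 ∣ k.
The smallest positive such k is 9.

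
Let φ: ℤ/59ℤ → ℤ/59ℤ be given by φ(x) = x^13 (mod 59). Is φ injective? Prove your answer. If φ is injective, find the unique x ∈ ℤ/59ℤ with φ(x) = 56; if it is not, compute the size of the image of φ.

23

Since 59 is prime, the nonzero elements of ℤ/59ℤ form a cyclic group of order 58.
As gcd(13, 58) = 1, raising to the 13th power is a bijection on this group: if u^13 ≡ v^13 then (uv^{−1})^13 = 1, and the only element of order dividing gcd(13, 58) = 1 is 1, so u = v.
With φ(0) = 0 this makes φ injective on all of ℤ/59ℤ, hence bijective (finite equal-size domain and codomain). In particular φ is injective.
Since φ is injective, we find the preimage of 56. The inverse of x ↦ x^13 on (ℤ/59ℤ)^× is x ↦ x^9, because 13·9 = 117 = 2·58 + 1 ≡ 1 (mod 58) and x^{58} = 1 for x ≠ 0 (Fermat). So φ⁻¹(56) = 56^9 mod 59.
Repeated squaring mod 59: 56^1 ≡ 56, 56^2 ≡ 56² = 3136 ≡ 9, 56^4 ≡ 9² = 81 ≡ 22, 56^8 ≡ 22² = 484 ≡ 12. Since 9 = 8 + 1, 56^9 ≡ 12·56: 12·56 = 672 ≡ 23. So 56^9 ≡ 23 (mod 59).
Hence φ⁻¹(56) = 23.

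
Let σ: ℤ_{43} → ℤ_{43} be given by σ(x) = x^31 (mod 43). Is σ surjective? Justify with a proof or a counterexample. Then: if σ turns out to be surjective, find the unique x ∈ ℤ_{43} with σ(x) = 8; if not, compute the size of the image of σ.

2

Since 43 is prime, the nonzero elements of ℤ_{43} form a cyclic group of order 42.
As gcd(31, 42) = 1, raising to the 31st power is a bijection on this group: if s^31 ≡ t^31 then (st^{−1})^31 = 1, and the only element of order dividing gcd(31, 42) = 1 is 1, so s = t.
With σ(0) = 0 this makes σ injective on all of ℤ_{43}, hence bijective (finite equal-size domain and codomain). In particular σ is surjective.
Since σ is surjective, we find the preimage of 8. The inverse of x ↦ x^31 on (ℤ_{43})^× is x ↦ x^19, because 31·19 = 589 = 14·42 + 1 ≡ 1 (mod 42) and x^{42} = 1 for x ≠ 0 (Fermat). So σ⁻¹(8) = 8^19 mod 43.
Repeated squaring mod 43: 8^1 ≡ 8, 8^2 ≡ 8² = 64 ≡ 21, 8^4 ≡ 21² = 441 ≡ 11, 8^8 ≡ 11² = 121 ≡ 35, 8^16 ≡ 35² = 1225 ≡ 21. Since 19 = 16 + 2 + 1, 8^19 ≡ 21·21·8: 21·21 = 441 ≡ 11, then 11·8 = 88 ≡ 2. So 8^19 ≡ 2 (mod 43).
Hence σ⁻¹(8) = 2.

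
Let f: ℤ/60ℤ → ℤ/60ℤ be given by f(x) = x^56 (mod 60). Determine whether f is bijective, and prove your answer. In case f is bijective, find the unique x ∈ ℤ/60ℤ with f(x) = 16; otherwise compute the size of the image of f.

8

f(2): Repeated squaring mod 60: 2^1 ≡ 2, 2^2 ≡ 2² = 4, 2^4 ≡ 4² = 16, 2^8 ≡ 16² = 256 ≡ 16, 2^16 ≡ 16² = 256 ≡ 16, 2^32 ≡ 16² = 256 ≡ 16. Since 56 = 32 + 16 + 8, 2^56 ≡ 16·16·16: 16·16 = 256 ≡ 16, then 16·16 = 256 ≡ 16. So 2^56 ≡ 16 (mod 60).
f(4): Repeated squaring mod 60: 4^1 ≡ 4, 4^2 ≡ 4² = 16, 4^4 ≡ 16² = 256 ≡ 16, 4^8 ≡ 16² = 256 ≡ 16, 4^16 ≡ 16² = 256 ≡ 16, 4^32 ≡ 16² = 256 ≡ 16. Since 56 = 32 + 16 + 8, 4^56 ≡ 16·16·16: 16·16 = 256 ≡ 16, then 16·16 = 256 ≡ 16. So 4^56 ≡ 16 (mod 60).
So f(2) = f(4) = 16 while 2 ≠ 4, thus f is not injective, hence not bijective.
Since f is not bijective, we determine |image(f)|. Computing x^56 mod 60 for each x (by repeated squaring, reducing mod 60 at every step), the values f(0), f(1), …, f(59) are: 0, 1, 16, 21, 16, 25, 36, 1, 16, 21, 40, 1, 36, 1, 16, 45, 16, 1, 36, 1, 40, 21, 16, 1, 36, 25, 16, 21, 16, 1, 0, 1, 16, 21, 16, 25, 36, 1, 16, 21, 40, 1, 36, 1, 16, 45, 16, 1, 36, 1, 40, 21, 16, 1, 36, 25, 16, 21, 16, 1.
The distinct values are {0, 1, 16, 21, 25, 36, 40, 45}; there are 8 of them.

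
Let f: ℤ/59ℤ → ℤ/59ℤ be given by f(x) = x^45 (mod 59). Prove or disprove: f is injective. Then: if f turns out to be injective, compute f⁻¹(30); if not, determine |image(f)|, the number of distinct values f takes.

40

Since 59 is prime, the nonzero elements of ℤ/59ℤ form a cyclic group of order 58.
As gcd(45, 58) = 1, raising to the 45th power is a bijection on this group: if s^45 ≡ t^45 then (st^{−1})^45 = 1, and the only element of order dividing gcd(45, 58) = 1 is 1, so s = t.
With f(0) = 0 this makes f injective on all of ℤ/59ℤ, hence bijective (finite equal-size domain and codomain). In particular f is injective.
Since f is injective, we find the preimage of 30. The inverse of x ↦ x^45 on (ℤ/59ℤ)^× is x ↦ x^49, because 45·49 = 2205 = 38·58 + 1 ≡ 1 (mod 58) and x^{58} = 1 for x ≠ 0 (Fermat). So f⁻¹(30) = 30^49 mod 59.
Repeated squaring mod 59: 30^1 ≡ 30, 30^2 ≡ 30² = 900 ≡ 15, 30^4 ≡ 15² = 225 ≡ 48, 30^8 ≡ 48² = 2304 ≡ 3, 30^16 ≡ 3² = 9, 30^32 ≡ 9² = 81 ≡ 22. Since 49 = 32 + 16 + 1, 30^49 ≡ 22·9·30: 22·9 = 198 ≡ 21, then 21·30 = 630 ≡ 40. So 30^49 ≡ 40 (mod 59).
Hence f⁻¹(30) = 40.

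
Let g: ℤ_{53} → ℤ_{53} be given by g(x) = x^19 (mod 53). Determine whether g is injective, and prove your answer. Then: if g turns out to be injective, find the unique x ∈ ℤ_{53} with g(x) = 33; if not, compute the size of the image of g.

Since 53 is prime, the nonzero elements of ℤ_{53} form a cyclic group of order 52.
As gcd(19, 52) = 1, raising to the 19th power is a bijection on this group: if a^19 ≡ b^19 then (ab^{−1})^19 = 1, and the only element of order dividing gcd(19, 52) = 1 is 1, so a = b.
With g(0) = 0 this makes g injective on all of ℤ_{53}, hence bijective (finite equal-size domain and codomain). In particular g is injective.
Since g is injective, we find the preimage of 33. The inverse of x ↦ x^19 on (ℤ_{53})^× is x ↦ x^11, because 19·11 = 209 = 4·52 + 1 ≡ 1 (mod 52) and x^{52} = 1 for x ≠ 0 (Fermat). So g⁻¹(33) = 33^11 mod 53.
Repeated squaring mod 53: 33^1 ≡ 33, 33^2 ≡ 33² = 1089 ≡ 29, 33^4 ≡ 29² = 841 ≡ 46, 33^8 ≡ 46² = 2116 ≡ 49. Since 11 = 8 + 2 + 1, 33^11 ≡ 49·29·33: 49·29 = 1421 ≡ 43, then 43·33 = 1419 ≡ 41. So 33^11 ≡ 41 (mod 53).
Hence g⁻¹(33) = 41.

41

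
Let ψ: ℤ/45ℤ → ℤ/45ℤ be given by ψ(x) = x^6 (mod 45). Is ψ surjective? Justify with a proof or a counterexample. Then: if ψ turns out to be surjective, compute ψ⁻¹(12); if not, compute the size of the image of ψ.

ψ(1) = 1^6 = 1.
ψ(4): Repeated squaring mod 45: 4^1 ≡ 4, 4^2 ≡ 4² = 16, 4^4 ≡ 16² = 256 ≡ 31. Since 6 = 4 + 2, 4^6 ≡ 31·16: 31·16 = 496 ≡ 1. So 4^6 ≡ 1 (mod 45).
So ψ(1) = ψ(4) = 1 while 1 ≠ 4, therefore ψ is not injective.
A non-injective map from the 45-element set ℤ/45ℤ to itself takes at most 44 distinct values, so it cannot be surjective. Thus ψ is not surjective.
Since ψ is not surjective, we determine |image(ψ)|. Computing x^6 mod 45 for each x (by repeated squaring, reducing mod 45 at every step), the values ψ(0), ψ(1), …, ψ(44) are: 0, 1, 19, 9, 1, 10, 36, 19, 19, 36, 10, 1, 9, 19, 1, 0, 1, 19, 9, 1, 10, 36, 19, 19, 36, 10, 1, 9, 19, 1, 0, 1, 19, 9, 1, 10, 36, 19, 19, 36, 10, 1, 9, 19, 1.
The distinct values are {0, 1, 9, 10, 19, 36}; there are 6 of them.

6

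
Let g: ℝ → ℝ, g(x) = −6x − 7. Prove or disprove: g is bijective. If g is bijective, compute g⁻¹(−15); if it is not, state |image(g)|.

4/3

Suppose g(s) = g(t). Then −6s − 7 = −6t − 7, therefore −6s = −6t, so s = t.
For any y ∈ ℝ, x = (y + 7)/(−6) satisfies g(x) = y.
So g is bijective.
Since g is bijective, we compute g⁻¹(−15) = (−15 + 7)/(−6) = 4/3.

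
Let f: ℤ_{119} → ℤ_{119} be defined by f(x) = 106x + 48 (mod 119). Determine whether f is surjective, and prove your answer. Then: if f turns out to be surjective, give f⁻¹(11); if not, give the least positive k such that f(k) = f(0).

Recall that f is surjective if every y in the codomain equals f(x) for some x in the domain.
Since gcd(106, 119) = 1, 106 is invertible modulo 119. Euclid's algorithm: 119 = 1·106 + 13, 106 = 8·13 + 2, 13 = 6·2 + 1; back-substituting gives 1 = 64·106 − 57·119, so 106⁻¹ ≡ 64 (mod 119).
Then y ↦ 64(y − 48) is a two-sided inverse to f, so every y ∈ ℤ_{119} has a preimage.
Therefore f is surjective.
Since f is surjective, we compute f⁻¹(11): solve 106x + 48 ≡ 11 (mod 119), i.e. 106x ≡ 82 (mod 119).
Multiplying by 106⁻¹ = 64 gives x ≡ 64·82 = 5248 = 44·119 + 12 ≡ 12 (mod 119).
Check: f(12) = 106·12 + 48 = 1320 = 11·119 + 11 ≡ 11 (mod 119).

12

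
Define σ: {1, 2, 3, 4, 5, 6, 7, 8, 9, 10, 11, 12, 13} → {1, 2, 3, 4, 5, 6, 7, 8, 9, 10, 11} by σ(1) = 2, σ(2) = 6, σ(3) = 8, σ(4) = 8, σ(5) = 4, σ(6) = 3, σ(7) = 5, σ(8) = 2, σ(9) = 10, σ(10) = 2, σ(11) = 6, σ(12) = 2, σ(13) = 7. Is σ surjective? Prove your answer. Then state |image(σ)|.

8

No element maps to 1, so σ is not surjective.
The image of σ is {2, 3, 4, 5, 6, 7, 8, 10}, which has 8 elements.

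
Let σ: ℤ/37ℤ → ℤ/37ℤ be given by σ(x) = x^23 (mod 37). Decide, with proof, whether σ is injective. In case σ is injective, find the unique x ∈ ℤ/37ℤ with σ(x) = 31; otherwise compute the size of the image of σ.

6

Since 37 is prime, the nonzero elements of ℤ/37ℤ form a cyclic group of order 36.
As gcd(23, 36) = 1, raising to the 23rd power is a bijection on this group: if a^23 ≡ b^23 then (ab^{−1})^23 = 1, and the only element of order dividing gcd(23, 36) = 1 is 1, so a = b.
With σ(0) = 0 this makes σ injective on all of ℤ/37ℤ, hence bijective (finite equal-size domain and codomain). In particular σ is injective.
Since σ is injective, we find the preimage of 31. The inverse of x ↦ x^23 on (ℤ/37ℤ)^× is x ↦ x^11, because 23·11 = 253 = 7·36 + 1 ≡ 1 (mod 36) and x^{36} = 1 for x ≠ 0 (Fermat). So σ⁻¹(31) = 31^11 mod 37.
Repeated squaring mod 37: 31^1 ≡ 31, 31^2 ≡ 31² = 961 ≡ 36, 31^4 ≡ 36² = 1296 ≡ 1, 31^8 ≡ 1² = 1. Since 11 = 8 + 2 + 1, 31^11 ≡ 1·36·31: 1·36 = 36, then 36·31 = 1116 ≡ 6. So 31^11 ≡ 6 (mod 37).
Hence σ⁻¹(31) = 6.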